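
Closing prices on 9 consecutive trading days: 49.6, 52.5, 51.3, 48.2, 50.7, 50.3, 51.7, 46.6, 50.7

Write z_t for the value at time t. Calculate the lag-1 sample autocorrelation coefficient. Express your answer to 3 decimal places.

-0.341

Mean z̄ = (49.6 + 52.5 + 51.3 + 48.2 + 50.7 + 50.3 + 51.7 + 46.6 + 50.7)/9 = 50.1778
Numerator Σ_{t=1}^{8}(z_t−z̄)(z_{t+1}−z̄) = -9.0527
Denominator Σ(z_t−z̄)² = 26.5756
r_1 = -9.0527 / 26.5756 = -0.341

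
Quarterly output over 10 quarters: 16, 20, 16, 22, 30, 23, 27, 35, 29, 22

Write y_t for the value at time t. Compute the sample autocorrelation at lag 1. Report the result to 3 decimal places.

0.398

Mean ȳ = (16 + 20 + 16 + 22 + 30 + 23 + 27 + 35 + 29 + 22)/10 = 24.0000
Numerator Σ_{t=1}^{9}(y_t−ȳ)(y_{t+1}−ȳ) = 137.0000
Denominator Σ(y_t−ȳ)² = 344.0000
r_1 = 137.0000 / 344.0000 = 0.398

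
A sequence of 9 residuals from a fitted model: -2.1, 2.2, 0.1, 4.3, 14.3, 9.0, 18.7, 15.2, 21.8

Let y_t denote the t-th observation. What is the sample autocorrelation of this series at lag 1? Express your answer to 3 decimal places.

0.491

Mean ȳ = (-2.1 + 2.2 + 0.1 + 4.3 + 14.3 + 9.0 + 18.7 + 15.2 + 21.8)/9 = 9.2778
Numerator Σ_{t=1}^{8}(y_t−ȳ)(y_{t+1}−ȳ) = 292.1206
Denominator Σ(y_t−ȳ)² = 594.5156
r_1 = 292.1206 / 594.5156 = 0.491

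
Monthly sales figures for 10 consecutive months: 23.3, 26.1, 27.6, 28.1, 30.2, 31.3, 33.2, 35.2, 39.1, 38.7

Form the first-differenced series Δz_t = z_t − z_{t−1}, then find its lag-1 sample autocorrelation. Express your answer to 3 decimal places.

First differences Δz: 2.8, 1.5, 0.5, 2.1, 1.1, 1.9, 2.0, 3.9, -0.4
Mean of differences = 1.7111
Numerator Σ(Δz_t−Δz̄)(Δz_{t+1}−Δz̄) = -4.7323
Denominator Σ(Δz_t−Δz̄)² = 12.5889
r_1(Δz) = -4.7323 / 12.5889 = -0.376

-0.376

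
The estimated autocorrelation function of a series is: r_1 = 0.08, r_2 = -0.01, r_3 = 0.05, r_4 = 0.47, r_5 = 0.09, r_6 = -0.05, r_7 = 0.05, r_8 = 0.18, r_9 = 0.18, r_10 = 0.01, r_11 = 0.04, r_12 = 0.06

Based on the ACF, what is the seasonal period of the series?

The largest autocorrelation is r_4 = 0.47; the remaining lags stay at or below 0.18.
The dominant spike at lag 4 indicates a seasonal period of 4.

4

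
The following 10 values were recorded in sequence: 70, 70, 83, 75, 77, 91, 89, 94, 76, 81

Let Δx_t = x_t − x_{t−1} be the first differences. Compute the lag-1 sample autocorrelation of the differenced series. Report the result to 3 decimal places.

First differences Δx: 0, 13, -8, 2, 14, -2, 5, -18, 5
Mean of differences = 1.2222
Numerator Σ(Δx_t−Δx̄)(Δx_{t+1}−Δx̄) = -318.8272
Denominator Σ(Δx_t−Δx̄)² = 797.5556
r_1(Δx) = -318.8272 / 797.5556 = -0.400

-0.400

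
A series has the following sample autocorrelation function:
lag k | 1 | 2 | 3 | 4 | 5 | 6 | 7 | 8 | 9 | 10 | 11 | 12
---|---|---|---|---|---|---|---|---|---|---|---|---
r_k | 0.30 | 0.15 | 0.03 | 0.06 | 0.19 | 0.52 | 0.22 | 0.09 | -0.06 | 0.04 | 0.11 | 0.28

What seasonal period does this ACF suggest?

6

The largest autocorrelation is r_6 = 0.52; the remaining lags stay at or below 0.30. The elevated value at lag 1 (0.30), dropping to 0.15 at lag 2, reflects decaying short-term dependence rather than seasonality.
The dominant spike at lag 6 indicates a seasonal period of 6.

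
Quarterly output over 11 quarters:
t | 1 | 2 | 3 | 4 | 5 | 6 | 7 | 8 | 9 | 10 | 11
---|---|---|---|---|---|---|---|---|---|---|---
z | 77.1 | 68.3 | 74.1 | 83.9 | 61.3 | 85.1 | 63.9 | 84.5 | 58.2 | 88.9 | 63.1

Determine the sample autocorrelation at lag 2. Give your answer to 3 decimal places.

Mean z̄ = (77.1 + 68.3 + 74.1 + 83.9 + 61.3 + 85.1 + 63.9 + 84.5 + 58.2 + 88.9 + 63.1)/11 = 73.4909
Numerator Σ_{t=1}^{9}(z_t−z̄)(z_{t+2}−z̄) = 781.4880
Denominator Σ(z_t−z̄)² = 1224.4891
r_2 = 781.4880 / 1224.4891 = 0.638

0.638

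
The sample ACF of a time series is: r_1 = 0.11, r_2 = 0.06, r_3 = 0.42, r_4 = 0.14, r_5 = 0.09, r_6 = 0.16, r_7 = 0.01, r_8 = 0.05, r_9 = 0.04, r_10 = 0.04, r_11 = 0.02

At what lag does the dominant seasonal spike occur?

The largest autocorrelation is r_3 = 0.42, with a weaker echo at lag 6 (0.16); the remaining lags stay at or below 0.14.
The dominant spike at lag 3 indicates a seasonal period of 3.

3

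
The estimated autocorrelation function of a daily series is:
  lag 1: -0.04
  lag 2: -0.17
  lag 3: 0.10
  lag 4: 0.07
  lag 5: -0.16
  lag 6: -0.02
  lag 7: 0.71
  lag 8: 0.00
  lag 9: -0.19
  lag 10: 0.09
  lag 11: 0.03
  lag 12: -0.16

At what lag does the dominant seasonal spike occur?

The largest autocorrelation is r_7 = 0.71; the remaining lags stay at or below 0.10.
The dominant spike at lag 7 indicates a seasonal period of 7.

7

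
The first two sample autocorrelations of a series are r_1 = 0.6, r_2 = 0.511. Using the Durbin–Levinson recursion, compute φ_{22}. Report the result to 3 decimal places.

φ_{22} = (r_2 − r_1²) / (1 − r_1²)
r_1² = (0.6)² = 0.36
Numerator = 0.511 − 0.3600 = 0.1510; denominator = 1 − 0.3600 = 0.6400
φ_{22} = 0.1510 / 0.6400 = 0.236

0.236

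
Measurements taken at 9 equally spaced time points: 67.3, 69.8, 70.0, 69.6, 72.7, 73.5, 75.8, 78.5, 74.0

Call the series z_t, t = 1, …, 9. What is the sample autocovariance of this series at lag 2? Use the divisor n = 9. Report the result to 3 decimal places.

Mean z̄ = (67.3 + 69.8 + 70.0 + 69.6 + 72.7 + 73.5 + 75.8 + 78.5 + 74.0)/9 = 72.3556
Σ_{t=1}^{7}(z_t−z̄)(z_{t+2}−z̄) = 28.8683
γ_2 = 28.8683 / 9 = 3.208

3.208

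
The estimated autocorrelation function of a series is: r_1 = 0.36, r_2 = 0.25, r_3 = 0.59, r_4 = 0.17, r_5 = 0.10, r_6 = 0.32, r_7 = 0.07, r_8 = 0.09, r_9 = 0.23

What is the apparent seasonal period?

The largest autocorrelation is r_3 = 0.59; the remaining lags stay at or below 0.36. The elevated value at lag 1 (0.36), dropping to 0.25 at lag 2, reflects decaying short-term dependence rather than seasonality.
The dominant spike at lag 3 indicates a seasonal period of 3.

3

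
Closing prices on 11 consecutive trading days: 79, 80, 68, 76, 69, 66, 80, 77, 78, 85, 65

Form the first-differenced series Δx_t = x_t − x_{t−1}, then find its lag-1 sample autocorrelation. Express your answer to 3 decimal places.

First differences Δx: 1, -12, 8, -7, -3, 14, -3, 1, 7, -20
Mean of differences = -1.4000
Numerator Σ(Δx_t−Δx̄)(Δx_{t+1}−Δx̄) = -357.9600
Denominator Σ(Δx_t−Δx̄)² = 902.4000
r_1(Δx) = -357.9600 / 902.4000 = -0.397

-0.397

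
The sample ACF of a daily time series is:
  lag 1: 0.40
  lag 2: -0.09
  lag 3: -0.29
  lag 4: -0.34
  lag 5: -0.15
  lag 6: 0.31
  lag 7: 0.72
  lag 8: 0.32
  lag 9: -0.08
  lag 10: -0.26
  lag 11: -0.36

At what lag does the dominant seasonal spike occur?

7

The largest autocorrelation is r_7 = 0.72; the remaining lags stay at or below 0.40.
The dominant spike at lag 7 indicates a seasonal period of 7.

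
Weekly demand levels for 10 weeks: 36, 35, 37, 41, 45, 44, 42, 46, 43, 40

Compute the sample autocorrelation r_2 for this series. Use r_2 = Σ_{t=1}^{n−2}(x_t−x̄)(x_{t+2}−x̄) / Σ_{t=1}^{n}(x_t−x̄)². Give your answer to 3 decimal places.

0.157

Mean x̄ = (36 + 35 + 37 + 41 + 45 + 44 + 42 + 46 + 43 + 40)/10 = 40.9000
Numerator Σ_{t=1}^{8}(x_t−x̄)(x_{t+2}−x̄) = 20.8800
Denominator Σ(x_t−x̄)² = 132.9000
r_2 = 20.8800 / 132.9000 = 0.157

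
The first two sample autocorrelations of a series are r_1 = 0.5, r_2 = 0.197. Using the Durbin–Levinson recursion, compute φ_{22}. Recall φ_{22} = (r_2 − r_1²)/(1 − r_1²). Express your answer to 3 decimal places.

-0.071

φ_{22} = (r_2 − r_1²) / (1 − r_1²)
r_1² = (0.5)² = 0.25
Numerator = 0.197 − 0.2500 = -0.0530; denominator = 1 − 0.2500 = 0.7500
φ_{22} = -0.0530 / 0.7500 = -0.071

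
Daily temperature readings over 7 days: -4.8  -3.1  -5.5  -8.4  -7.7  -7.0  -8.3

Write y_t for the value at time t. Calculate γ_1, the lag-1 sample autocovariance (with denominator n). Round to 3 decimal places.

1.567

Mean ȳ = (-4.8 − 3.1 − 5.5 − 8.4 − 7.7 − 7.0 − 8.3)/7 = -6.4000
Deviations: 1.6000, 3.3000, 0.9000, -2.0000, -1.3000, -0.6000, -1.9000
Σ_{t=1}^{6}(y_t−ȳ)(y_{t+1}−ȳ) = 10.9700
γ_1 = 10.9700 / 7 = 1.567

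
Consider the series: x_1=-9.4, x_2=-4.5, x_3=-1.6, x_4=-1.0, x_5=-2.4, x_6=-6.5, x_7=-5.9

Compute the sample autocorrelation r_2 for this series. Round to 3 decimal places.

Mean x̄ = (-9.4 − 4.5 − 1.6 − 1.0 − 2.4 − 6.5 − 5.9)/7 = -4.4714
Deviations from mean: -4.9286, -0.0286, 2.8714, 3.4714, 2.0714, -2.0286, -1.4286
Σ(x_t−x̄)(x_{t+2}−x̄) = (-14.1520) + (-0.0992) + (5.9480) + (-7.0420) + (-2.9592) = -18.3045
Denominator Σ(x_t−x̄)² = 55.0343
r_2 = -18.3045 / 55.0343 = -0.333

-0.333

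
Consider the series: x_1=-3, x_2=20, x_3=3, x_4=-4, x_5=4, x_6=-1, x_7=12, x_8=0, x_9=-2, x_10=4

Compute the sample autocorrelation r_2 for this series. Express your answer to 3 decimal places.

-0.231

Mean x̄ = (-3 + 20 + 3 − 4 + 4 − 1 + 12 + 0 − 2 + 4)/10 = 3.3000
Numerator Σ_{t=1}^{8}(x_t−x̄)(x_{t+2}−x̄) = -116.9800
Denominator Σ(x_t−x̄)² = 506.1000
r_2 = -116.9800 / 506.1000 = -0.231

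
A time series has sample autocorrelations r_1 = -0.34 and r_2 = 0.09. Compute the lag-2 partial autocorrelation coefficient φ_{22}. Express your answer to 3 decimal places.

φ_{22} = (r_2 − r_1²) / (1 − r_1²)
r_1² = (-0.34)² = 0.1156
Numerator = 0.09 − 0.1156 = -0.0256; denominator = 1 − 0.1156 = 0.8844
φ_{22} = -0.0256 / 0.8844 = -0.029

-0.029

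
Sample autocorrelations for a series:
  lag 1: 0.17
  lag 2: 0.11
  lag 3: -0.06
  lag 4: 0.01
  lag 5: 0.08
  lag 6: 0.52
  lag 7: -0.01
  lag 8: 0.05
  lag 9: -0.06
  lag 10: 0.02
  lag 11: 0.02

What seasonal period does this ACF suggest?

6

The largest autocorrelation is r_6 = 0.52; the remaining lags stay at or below 0.17.
The dominant spike at lag 6 indicates a seasonal period of 6.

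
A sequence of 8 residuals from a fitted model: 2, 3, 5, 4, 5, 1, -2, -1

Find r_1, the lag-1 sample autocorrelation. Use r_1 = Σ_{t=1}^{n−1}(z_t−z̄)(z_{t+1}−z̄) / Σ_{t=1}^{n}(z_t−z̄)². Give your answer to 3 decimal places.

0.562

Mean z̄ = (2 + 3 + 5 + 4 + 5 + 1 − 2 − 1)/8 = 2.1250
Deviations from mean: -0.1250, 0.8750, 2.8750, 1.8750, 2.8750, -1.1250, -4.1250, -3.1250
Numerator Σ_{t=1}^{7}(z_t−z̄)(z_{t+1}−z̄) = 27.4844
Denominator Σ(z_t−z̄)² = 48.8750
r_1 = 27.4844 / 48.8750 = 0.562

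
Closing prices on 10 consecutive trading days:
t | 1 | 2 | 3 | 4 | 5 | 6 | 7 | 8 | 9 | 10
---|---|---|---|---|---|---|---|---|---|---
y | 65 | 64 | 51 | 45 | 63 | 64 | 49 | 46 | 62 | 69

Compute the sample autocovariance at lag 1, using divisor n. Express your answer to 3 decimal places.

Mean ȳ = (65 + 64 + 51 + 45 + 63 + 64 + 49 + 46 + 62 + 69)/10 = 57.8000
Σ_{t=1}^{9}(y_t−ȳ)(y_{t+1}−ȳ) = 101.9600
γ_1 = 101.9600 / 10 = 10.196

10.196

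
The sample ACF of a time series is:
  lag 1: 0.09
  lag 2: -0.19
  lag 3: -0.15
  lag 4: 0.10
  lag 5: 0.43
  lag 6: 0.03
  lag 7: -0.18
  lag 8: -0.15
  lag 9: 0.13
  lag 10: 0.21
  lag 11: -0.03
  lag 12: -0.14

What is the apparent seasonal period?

5

The largest autocorrelation is r_5 = 0.43, with a weaker echo at lag 10 (0.21); the remaining lags stay at or below 0.13.
The dominant spike at lag 5 indicates a seasonal period of 5.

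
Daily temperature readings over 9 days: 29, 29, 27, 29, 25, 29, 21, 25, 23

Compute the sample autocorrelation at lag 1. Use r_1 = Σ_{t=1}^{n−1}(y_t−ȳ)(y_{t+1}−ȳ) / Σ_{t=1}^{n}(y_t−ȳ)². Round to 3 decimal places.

0.012

Mean ȳ = (29 + 29 + 27 + 29 + 25 + 29 + 21 + 25 + 23)/9 = 26.3333
Numerator Σ_{t=1}^{8}(y_t−ȳ)(y_{t+1}−ȳ) = 0.8889
Denominator Σ(y_t−ȳ)² = 72.0000
r_1 = 0.8889 / 72.0000 = 0.012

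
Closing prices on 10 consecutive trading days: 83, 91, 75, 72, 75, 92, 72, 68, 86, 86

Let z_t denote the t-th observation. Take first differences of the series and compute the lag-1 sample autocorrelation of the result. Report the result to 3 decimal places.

-0.270

First differences Δz: 8, -16, -3, 3, 17, -20, -4, 18, 0
Mean of differences = 0.3333
Numerator Σ(Δz_t−Δz̄)(Δz_{t+1}−Δz̄) = -368.4444
Denominator Σ(Δz_t−Δz̄)² = 1366.0000
r_1(Δz) = -368.4444 / 1366.0000 = -0.270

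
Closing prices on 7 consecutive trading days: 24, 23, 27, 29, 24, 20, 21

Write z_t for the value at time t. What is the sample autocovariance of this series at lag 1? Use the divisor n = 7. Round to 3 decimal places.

3.429

Mean z̄ = (24 + 23 + 27 + 29 + 24 + 20 + 21)/7 = 24.0000
Deviations: 0.0000, -1.0000, 3.0000, 5.0000, 0.0000, -4.0000, -3.0000
Σ_{t=1}^{6}(z_t−z̄)(z_{t+1}−z̄) = 24.0000
γ_1 = 24.0000 / 7 = 3.429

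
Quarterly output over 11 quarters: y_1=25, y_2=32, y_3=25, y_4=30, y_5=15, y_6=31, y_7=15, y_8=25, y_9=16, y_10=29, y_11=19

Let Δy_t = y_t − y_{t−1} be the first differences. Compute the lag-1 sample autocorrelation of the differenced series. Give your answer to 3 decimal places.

-0.883

First differences Δy: 7, -7, 5, -15, 16, -16, 10, -9, 13, -10
Mean of differences = -0.6000
Numerator Σ(Δy_t−Δȳ)(Δy_{t+1}−Δȳ) = -1154.1600
Denominator Σ(Δy_t−Δȳ)² = 1306.4000
r_1(Δy) = -1154.1600 / 1306.4000 = -0.883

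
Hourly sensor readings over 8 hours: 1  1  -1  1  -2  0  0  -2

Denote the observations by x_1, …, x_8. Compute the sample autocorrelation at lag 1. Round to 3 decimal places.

-0.288

Mean x̄ = (1 + 1 − 1 + 1 − 2 + 0 + 0 − 2)/8 = -0.2500
Deviations from mean: 1.2500, 1.2500, -0.7500, 1.2500, -1.7500, 0.2500, 0.2500, -1.7500
Numerator Σ_{t=1}^{7}(x_t−x̄)(x_{t+1}−x̄) = -3.3125
Denominator Σ(x_t−x̄)² = 11.5000
r_1 = -3.3125 / 11.5000 = -0.288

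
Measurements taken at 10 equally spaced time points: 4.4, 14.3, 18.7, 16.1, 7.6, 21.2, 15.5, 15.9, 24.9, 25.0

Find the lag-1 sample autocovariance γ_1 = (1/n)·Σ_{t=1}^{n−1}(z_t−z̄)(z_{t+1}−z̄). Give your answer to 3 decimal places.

Mean z̄ = (4.4 + 14.3 + 18.7 + 16.1 + 7.6 + 21.2 + 15.5 + 15.9 + 24.9 + 25.0)/10 = 16.3600
Σ_{t=1}^{9}(z_t−z̄)(z_{t+1}−z̄) = 45.1784
γ_1 = 45.1784 / 10 = 4.518

4.518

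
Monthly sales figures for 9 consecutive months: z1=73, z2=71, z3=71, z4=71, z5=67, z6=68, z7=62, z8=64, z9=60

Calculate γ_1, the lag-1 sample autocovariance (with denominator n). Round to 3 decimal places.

9.398

Mean z̄ = (73 + 71 + 71 + 71 + 67 + 68 + 62 + 64 + 60)/9 = 67.4444
Σ_{t=1}^{8}(z_t−z̄)(z_{t+1}−z̄) = 84.5802
γ_1 = 84.5802 / 9 = 9.398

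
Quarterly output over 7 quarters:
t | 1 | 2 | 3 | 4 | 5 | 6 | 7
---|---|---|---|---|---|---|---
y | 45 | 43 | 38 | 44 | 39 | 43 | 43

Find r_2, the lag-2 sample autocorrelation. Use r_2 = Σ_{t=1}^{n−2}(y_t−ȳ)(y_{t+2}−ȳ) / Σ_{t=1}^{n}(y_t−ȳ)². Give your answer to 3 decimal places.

0.041

Mean ȳ = (45 + 43 + 38 + 44 + 39 + 43 + 43)/7 = 42.1429
Numerator Σ_{t=1}^{5}(y_t−ȳ)(y_{t+2}−ȳ) = 1.6735
Denominator Σ(y_t−ȳ)² = 40.8571
r_2 = 1.6735 / 40.8571 = 0.041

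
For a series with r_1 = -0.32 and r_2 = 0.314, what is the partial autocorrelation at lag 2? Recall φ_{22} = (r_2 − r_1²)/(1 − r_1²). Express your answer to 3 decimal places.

φ_{22} = (r_2 − r_1²) / (1 − r_1²)
r_1² = (-0.32)² = 0.1024
Numerator = 0.314 − 0.1024 = 0.2116; denominator = 1 − 0.1024 = 0.8976
φ_{22} = 0.2116 / 0.8976 = 0.236

0.236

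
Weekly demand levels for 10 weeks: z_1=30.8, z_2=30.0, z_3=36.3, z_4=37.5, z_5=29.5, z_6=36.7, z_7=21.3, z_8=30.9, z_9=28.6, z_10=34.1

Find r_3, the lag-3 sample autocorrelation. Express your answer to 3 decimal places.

Mean z̄ = (30.8 + 30.0 + 36.3 + 37.5 + 29.5 + 36.7 + 21.3 + 30.9 + 28.6 + 34.1)/10 = 31.5700
Σ(z_t−z̄)(z_{t+3}−z̄) = (-4.5661) + (3.2499) + (24.2649) + (-60.9011) + (1.3869) + (-15.2361) + (-25.9831) = -77.7847
Denominator Σ(z_t−z̄)² = 212.3410
r_3 = -77.7847 / 212.3410 = -0.366

-0.366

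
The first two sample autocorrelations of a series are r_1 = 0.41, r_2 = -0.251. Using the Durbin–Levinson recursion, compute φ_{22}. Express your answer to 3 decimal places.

-0.504

φ_{22} = (r_2 − r_1²) / (1 − r_1²)
r_1² = (0.41)² = 0.1681
Numerator = -0.251 − 0.1681 = -0.4191; denominator = 1 − 0.1681 = 0.8319
φ_{22} = -0.4191 / 0.8319 = -0.504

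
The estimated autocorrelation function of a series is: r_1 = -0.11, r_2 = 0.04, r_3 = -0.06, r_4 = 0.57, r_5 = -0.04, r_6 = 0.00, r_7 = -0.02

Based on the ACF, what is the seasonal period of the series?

The largest autocorrelation is r_4 = 0.57; the remaining lags stay at or below 0.04.
The dominant spike at lag 4 indicates a seasonal period of 4.

4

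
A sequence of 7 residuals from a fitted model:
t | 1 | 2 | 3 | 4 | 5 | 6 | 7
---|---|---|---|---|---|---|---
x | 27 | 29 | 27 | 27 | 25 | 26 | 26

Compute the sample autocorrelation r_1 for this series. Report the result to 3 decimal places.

0.279

Mean x̄ = (27 + 29 + 27 + 27 + 25 + 26 + 26)/7 = 26.7143
Deviations from mean: 0.2857, 2.2857, 0.2857, 0.2857, -1.7143, -0.7143, -0.7143
Numerator Σ_{t=1}^{6}(x_t−x̄)(x_{t+1}−x̄) = 2.6327
Denominator Σ(x_t−x̄)² = 9.4286
r_1 = 2.6327 / 9.4286 = 0.279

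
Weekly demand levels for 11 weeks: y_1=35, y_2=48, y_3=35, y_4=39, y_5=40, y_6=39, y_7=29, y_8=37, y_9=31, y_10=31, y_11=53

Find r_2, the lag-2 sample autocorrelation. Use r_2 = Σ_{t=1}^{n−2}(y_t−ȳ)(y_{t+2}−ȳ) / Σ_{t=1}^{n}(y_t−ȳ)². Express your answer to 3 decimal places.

Mean ȳ = (35 + 48 + 35 + 39 + 40 + 39 + 29 + 37 + 31 + 31 + 53)/11 = 37.9091
Numerator Σ_{t=1}^{9}(y_t−ȳ)(y_{t+2}−ȳ) = -41.4711
Denominator Σ(y_t−ȳ)² = 528.9091
r_2 = -41.4711 / 528.9091 = -0.078

-0.078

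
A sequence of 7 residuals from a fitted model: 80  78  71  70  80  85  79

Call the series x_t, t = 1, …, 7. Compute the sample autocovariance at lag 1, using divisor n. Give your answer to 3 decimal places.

8.321

Mean x̄ = (80 + 78 + 71 + 70 + 80 + 85 + 79)/7 = 77.5714
Σ_{t=1}^{6}(x_t−x̄)(x_{t+1}−x̄) = 58.2449
γ_1 = 58.2449 / 7 = 8.321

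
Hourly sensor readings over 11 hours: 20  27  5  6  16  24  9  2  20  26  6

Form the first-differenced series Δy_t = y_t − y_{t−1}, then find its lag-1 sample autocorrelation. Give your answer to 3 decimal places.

-0.142

First differences Δy: 7, -22, 1, 10, 8, -15, -7, 18, 6, -20
Mean of differences = -1.4000
Numerator Σ(Δy_t−Δȳ)(Δy_{t+1}−Δȳ) = -242.3600
Denominator Σ(Δy_t−Δȳ)² = 1712.4000
r_1(Δy) = -242.3600 / 1712.4000 = -0.142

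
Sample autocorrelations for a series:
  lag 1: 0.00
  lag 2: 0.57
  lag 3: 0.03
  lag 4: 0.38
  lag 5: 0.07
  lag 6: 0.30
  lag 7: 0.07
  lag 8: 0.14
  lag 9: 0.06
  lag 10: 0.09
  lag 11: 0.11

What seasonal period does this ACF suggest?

2

The largest autocorrelation is r_2 = 0.57, with weaker echoes at lags 4 (0.38) and 6 (0.30); the remaining lags stay at or below 0.14.
The dominant spike at lag 2 indicates a seasonal period of 2.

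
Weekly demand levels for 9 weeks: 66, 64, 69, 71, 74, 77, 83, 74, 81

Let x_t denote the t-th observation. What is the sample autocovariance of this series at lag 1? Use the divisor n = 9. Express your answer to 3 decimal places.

Mean x̄ = (66 + 64 + 69 + 71 + 74 + 77 + 83 + 74 + 81)/9 = 73.2222
Σ_{t=1}^{8}(x_t−x̄)(x_{t+1}−x̄) = 166.7284
γ_1 = 166.7284 / 9 = 18.525

18.525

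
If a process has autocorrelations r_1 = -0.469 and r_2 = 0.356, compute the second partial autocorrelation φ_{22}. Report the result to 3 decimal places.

φ_{22} = (r_2 − r_1²) / (1 − r_1²)
r_1² = (-0.469)² = 0.219961
Numerator = 0.356 − 0.2200 = 0.1360; denominator = 1 − 0.2200 = 0.7800
φ_{22} = 0.1360 / 0.7800 = 0.174

0.174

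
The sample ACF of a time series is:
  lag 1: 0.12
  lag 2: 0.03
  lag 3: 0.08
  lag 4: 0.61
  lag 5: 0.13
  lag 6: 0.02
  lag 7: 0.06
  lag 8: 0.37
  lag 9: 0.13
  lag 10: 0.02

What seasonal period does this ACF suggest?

The largest autocorrelation is r_4 = 0.61, with a weaker echo at lag 8 (0.37); the remaining lags stay at or below 0.13.
The dominant spike at lag 4 indicates a seasonal period of 4.

4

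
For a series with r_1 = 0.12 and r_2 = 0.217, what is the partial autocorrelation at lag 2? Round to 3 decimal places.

0.206

φ_{22} = (r_2 − r_1²) / (1 − r_1²)
r_1² = (0.12)² = 0.0144
Numerator = 0.217 − 0.0144 = 0.2026; denominator = 1 − 0.0144 = 0.9856
φ_{22} = 0.2026 / 0.9856 = 0.206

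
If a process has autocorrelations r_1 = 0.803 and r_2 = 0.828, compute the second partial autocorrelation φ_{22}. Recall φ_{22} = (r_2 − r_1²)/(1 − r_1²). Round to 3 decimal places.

0.516

φ_{22} = (r_2 − r_1²) / (1 − r_1²)
r_1² = (0.803)² = 0.644809
Numerator = 0.828 − 0.6448 = 0.1832; denominator = 1 − 0.6448 = 0.3552
φ_{22} = 0.1832 / 0.3552 = 0.516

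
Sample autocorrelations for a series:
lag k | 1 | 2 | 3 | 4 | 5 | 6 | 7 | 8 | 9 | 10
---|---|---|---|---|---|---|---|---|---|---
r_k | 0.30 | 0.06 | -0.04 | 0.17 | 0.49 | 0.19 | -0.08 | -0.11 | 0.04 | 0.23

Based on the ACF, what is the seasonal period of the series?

5

The largest autocorrelation is r_5 = 0.49; the remaining lags stay at or below 0.30. The elevated value at lag 1 (0.30), dropping to 0.06 at lag 2, reflects decaying short-term dependence rather than seasonality.
The dominant spike at lag 5 indicates a seasonal period of 5.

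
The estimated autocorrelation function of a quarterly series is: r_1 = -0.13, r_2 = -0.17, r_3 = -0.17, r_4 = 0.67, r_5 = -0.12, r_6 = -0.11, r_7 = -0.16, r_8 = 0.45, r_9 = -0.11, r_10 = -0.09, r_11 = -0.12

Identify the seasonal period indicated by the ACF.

4

The largest autocorrelation is r_4 = 0.67, with a weaker echo at lag 8 (0.45); the remaining lags stay at or below -0.09.
The dominant spike at lag 4 indicates a seasonal period of 4.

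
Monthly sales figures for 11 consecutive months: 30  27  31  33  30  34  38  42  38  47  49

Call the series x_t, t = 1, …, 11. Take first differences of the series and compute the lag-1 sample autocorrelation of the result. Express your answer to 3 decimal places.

-0.435

First differences Δx: -3, 4, 2, -3, 4, 4, 4, -4, 9, 2
Mean of differences = 1.9000
Numerator Σ(Δx_t−Δx̄)(Δx_{t+1}−Δx̄) = -65.6100
Denominator Σ(Δx_t−Δx̄)² = 150.9000
r_1(Δx) = -65.6100 / 150.9000 = -0.435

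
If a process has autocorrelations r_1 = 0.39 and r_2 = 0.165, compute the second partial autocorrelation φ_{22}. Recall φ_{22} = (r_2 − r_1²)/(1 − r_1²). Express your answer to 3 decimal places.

0.015

φ_{22} = (r_2 − r_1²) / (1 − r_1²)
r_1² = (0.39)² = 0.1521
Numerator = 0.165 − 0.1521 = 0.0129; denominator = 1 − 0.1521 = 0.8479
φ_{22} = 0.0129 / 0.8479 = 0.015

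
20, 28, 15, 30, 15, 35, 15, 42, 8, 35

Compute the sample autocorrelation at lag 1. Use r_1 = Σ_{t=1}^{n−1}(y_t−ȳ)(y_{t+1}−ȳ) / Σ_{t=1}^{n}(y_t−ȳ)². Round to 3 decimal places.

Mean ȳ = (20 + 28 + 15 + 30 + 15 + 35 + 15 + 42 + 8 + 35)/10 = 24.3000
Numerator Σ_{t=1}^{9}(y_t−ȳ)(y_{t+1}−ȳ) = -982.8900
Denominator Σ(y_t−ȳ)² = 1132.1000
r_1 = -982.8900 / 1132.1000 = -0.868

-0.868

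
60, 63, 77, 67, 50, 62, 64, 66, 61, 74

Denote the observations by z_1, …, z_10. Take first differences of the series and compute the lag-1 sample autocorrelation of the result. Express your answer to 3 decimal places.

-0.194

First differences Δz: 3, 14, -10, -17, 12, 2, 2, -5, 13
Mean of differences = 1.5556
Numerator Σ(Δz_t−Δz̄)(Δz_{t+1}−Δz̄) = -178.3086
Denominator Σ(Δz_t−Δz̄)² = 918.2222
r_1(Δz) = -178.3086 / 918.2222 = -0.194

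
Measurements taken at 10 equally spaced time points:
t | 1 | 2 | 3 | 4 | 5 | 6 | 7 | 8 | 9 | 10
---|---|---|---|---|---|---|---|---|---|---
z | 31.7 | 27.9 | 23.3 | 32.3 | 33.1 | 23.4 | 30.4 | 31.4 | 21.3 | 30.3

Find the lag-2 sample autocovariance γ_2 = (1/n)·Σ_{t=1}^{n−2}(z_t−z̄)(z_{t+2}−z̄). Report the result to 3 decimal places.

Mean z̄ = (31.7 + 27.9 + 23.3 + 32.3 + 33.1 + 23.4 + 30.4 + 31.4 + 21.3 + 30.3)/10 = 28.5100
Σ_{t=1}^{8}(z_t−z̄)(z_{t+2}−z̄) = -76.7592
γ_2 = -76.7592 / 10 = -7.676

-7.676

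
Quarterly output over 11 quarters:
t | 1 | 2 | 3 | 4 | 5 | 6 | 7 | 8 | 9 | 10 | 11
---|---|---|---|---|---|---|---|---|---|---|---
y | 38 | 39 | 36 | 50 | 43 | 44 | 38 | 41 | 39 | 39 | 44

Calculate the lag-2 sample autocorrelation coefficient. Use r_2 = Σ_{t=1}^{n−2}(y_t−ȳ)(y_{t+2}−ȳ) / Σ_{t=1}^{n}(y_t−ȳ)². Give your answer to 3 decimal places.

0.051

Mean ȳ = (38 + 39 + 36 + 50 + 43 + 44 + 38 + 41 + 39 + 39 + 44)/11 = 41.0000
Numerator Σ_{t=1}^{9}(y_t−ȳ)(y_{t+2}−ȳ) = 8.0000
Denominator Σ(y_t−ȳ)² = 158.0000
r_2 = 8.0000 / 158.0000 = 0.051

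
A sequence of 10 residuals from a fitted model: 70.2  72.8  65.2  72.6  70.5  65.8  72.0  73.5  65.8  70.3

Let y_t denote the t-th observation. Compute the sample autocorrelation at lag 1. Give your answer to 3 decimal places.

Mean ȳ = (70.2 + 72.8 + 65.2 + 72.6 + 70.5 + 65.8 + 72.0 + 73.5 + 65.8 + 70.3)/10 = 69.8700
Numerator Σ_{t=1}^{9}(y_t−ȳ)(y_{t+1}−ȳ) = -43.7709
Denominator Σ(y_t−ȳ)² = 89.3810
r_1 = -43.7709 / 89.3810 = -0.490

-0.490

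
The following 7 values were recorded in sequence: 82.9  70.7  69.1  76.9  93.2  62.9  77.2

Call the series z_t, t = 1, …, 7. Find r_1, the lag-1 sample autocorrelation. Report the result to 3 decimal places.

Mean z̄ = (82.9 + 70.7 + 69.1 + 76.9 + 93.2 + 62.9 + 77.2)/7 = 76.1286
Σ(z_t−z̄)(z_{t+1}−z̄) = (-36.7592) + (38.1551) + (-5.4220) + (13.1694) + (-225.8306) + (-14.1735) = -230.8608
Denominator Σ(z_t−z̄)² = 592.8943
r_1 = -230.8608 / 592.8943 = -0.389

-0.389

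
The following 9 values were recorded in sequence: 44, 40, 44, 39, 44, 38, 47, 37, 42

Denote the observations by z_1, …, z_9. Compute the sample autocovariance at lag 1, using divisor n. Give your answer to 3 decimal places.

-8.309

Mean z̄ = (44 + 40 + 44 + 39 + 44 + 38 + 47 + 37 + 42)/9 = 41.6667
Σ_{t=1}^{8}(z_t−z̄)(z_{t+1}−z̄) = -74.7778
γ_1 = -74.7778 / 9 = -8.309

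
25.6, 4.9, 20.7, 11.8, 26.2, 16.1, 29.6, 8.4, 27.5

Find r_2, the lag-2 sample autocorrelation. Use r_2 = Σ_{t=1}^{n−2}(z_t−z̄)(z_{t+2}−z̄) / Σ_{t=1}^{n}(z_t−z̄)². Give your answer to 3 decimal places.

Mean z̄ = (25.6 + 4.9 + 20.7 + 11.8 + 26.2 + 16.1 + 29.6 + 8.4 + 27.5)/9 = 18.9778
Numerator Σ_{t=1}^{7}(z_t−z̄)(z_{t+2}−z̄) = 343.2279
Denominator Σ(z_t−z̄)² = 654.3156
r_2 = 343.2279 / 654.3156 = 0.525

0.525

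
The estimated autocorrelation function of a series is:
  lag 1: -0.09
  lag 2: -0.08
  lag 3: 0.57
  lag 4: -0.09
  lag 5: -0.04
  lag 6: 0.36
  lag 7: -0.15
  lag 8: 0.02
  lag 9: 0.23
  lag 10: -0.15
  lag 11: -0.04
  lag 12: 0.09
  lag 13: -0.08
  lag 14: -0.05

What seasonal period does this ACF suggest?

The largest autocorrelation is r_3 = 0.57, with weaker echoes at lags 6 (0.36) and 9 (0.23); the remaining lags stay at or below 0.09.
The dominant spike at lag 3 indicates a seasonal period of 3.

3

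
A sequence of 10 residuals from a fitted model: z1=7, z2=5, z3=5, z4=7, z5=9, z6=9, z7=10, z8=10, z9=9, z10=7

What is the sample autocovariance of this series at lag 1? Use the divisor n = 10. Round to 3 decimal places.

2.196

Mean z̄ = (7 + 5 + 5 + 7 + 9 + 9 + 10 + 10 + 9 + 7)/10 = 7.8000
Σ_{t=1}^{9}(z_t−z̄)(z_{t+1}−z̄) = 21.9600
γ_1 = 21.9600 / 10 = 2.196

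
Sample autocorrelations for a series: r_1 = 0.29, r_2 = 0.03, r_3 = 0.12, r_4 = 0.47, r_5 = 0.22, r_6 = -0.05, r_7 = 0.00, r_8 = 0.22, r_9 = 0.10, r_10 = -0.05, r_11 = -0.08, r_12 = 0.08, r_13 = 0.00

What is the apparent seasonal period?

4

The largest autocorrelation is r_4 = 0.47; the remaining lags stay at or below 0.29. The elevated value at lag 1 (0.29), dropping to 0.03 at lag 2, reflects decaying short-term dependence rather than seasonality.
The dominant spike at lag 4 indicates a seasonal period of 4.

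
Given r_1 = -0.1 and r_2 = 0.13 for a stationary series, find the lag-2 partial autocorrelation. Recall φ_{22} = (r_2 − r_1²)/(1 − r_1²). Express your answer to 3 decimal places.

φ_{22} = (r_2 − r_1²) / (1 − r_1²)
r_1² = (-0.1)² = 0.01
Numerator = 0.13 − 0.0100 = 0.1200; denominator = 1 − 0.0100 = 0.9900
φ_{22} = 0.1200 / 0.9900 = 0.121

0.121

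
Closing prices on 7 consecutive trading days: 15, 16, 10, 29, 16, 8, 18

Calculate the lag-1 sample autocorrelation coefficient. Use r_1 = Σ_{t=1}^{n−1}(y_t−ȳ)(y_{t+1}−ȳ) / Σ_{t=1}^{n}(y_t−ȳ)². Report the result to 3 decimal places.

-0.343

Mean ȳ = (15 + 16 + 10 + 29 + 16 + 8 + 18)/7 = 16.0000
Σ(y_t−ȳ)(y_{t+1}−ȳ) = (0.0000) + (0.0000) + (-78.0000) + (0.0000) + (0.0000) + (-16.0000) = -94.0000
Denominator Σ(y_t−ȳ)² = 274.0000
r_1 = -94.0000 / 274.0000 = -0.343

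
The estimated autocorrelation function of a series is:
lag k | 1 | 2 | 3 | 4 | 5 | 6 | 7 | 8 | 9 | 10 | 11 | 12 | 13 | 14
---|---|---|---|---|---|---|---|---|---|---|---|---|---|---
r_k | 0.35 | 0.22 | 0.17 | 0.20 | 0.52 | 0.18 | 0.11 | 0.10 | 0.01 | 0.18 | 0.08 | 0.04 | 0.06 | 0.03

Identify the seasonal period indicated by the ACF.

5

The largest autocorrelation is r_5 = 0.52; the remaining lags stay at or below 0.35. The elevated value at lag 1 (0.35), dropping to 0.22 at lag 2, reflects decaying short-term dependence rather than seasonality.
The dominant spike at lag 5 indicates a seasonal period of 5.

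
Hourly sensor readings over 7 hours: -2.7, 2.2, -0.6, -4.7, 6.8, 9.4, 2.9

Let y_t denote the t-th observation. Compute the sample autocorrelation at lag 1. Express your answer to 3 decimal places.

0.173

Mean ȳ = (-2.7 + 2.2 − 0.6 − 4.7 + 6.8 + 9.4 + 2.9)/7 = 1.9000
Deviations from mean: -4.6000, 0.3000, -2.5000, -6.6000, 4.9000, 7.5000, 1.0000
Numerator Σ_{t=1}^{6}(y_t−ȳ)(y_{t+1}−ȳ) = 26.2800
Denominator Σ(y_t−ȳ)² = 152.3200
r_1 = 26.2800 / 152.3200 = 0.173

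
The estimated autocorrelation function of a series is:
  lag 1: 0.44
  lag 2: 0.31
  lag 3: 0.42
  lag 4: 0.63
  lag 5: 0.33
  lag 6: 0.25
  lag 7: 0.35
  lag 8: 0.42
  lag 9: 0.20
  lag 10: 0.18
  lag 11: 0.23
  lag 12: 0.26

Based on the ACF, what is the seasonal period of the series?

4

The largest autocorrelation is r_4 = 0.63; the remaining lags stay at or below 0.44. The elevated value at lag 1 (0.44), dropping to 0.31 at lag 2, reflects decaying short-term dependence rather than seasonality.
The dominant spike at lag 4 indicates a seasonal period of 4.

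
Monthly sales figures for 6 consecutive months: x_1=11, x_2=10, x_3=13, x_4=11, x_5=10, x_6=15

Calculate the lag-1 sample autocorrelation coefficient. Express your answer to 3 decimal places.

Mean x̄ = (11 + 10 + 13 + 11 + 10 + 15)/6 = 11.6667
Numerator Σ_{t=1}^{5}(x_t−x̄)(x_{t+1}−x̄) = -6.4444
Denominator Σ(x_t−x̄)² = 19.3333
r_1 = -6.4444 / 19.3333 = -0.333

-0.333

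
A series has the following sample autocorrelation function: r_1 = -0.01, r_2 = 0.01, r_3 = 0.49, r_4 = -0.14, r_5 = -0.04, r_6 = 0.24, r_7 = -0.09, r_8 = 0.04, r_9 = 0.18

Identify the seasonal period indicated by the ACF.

The largest autocorrelation is r_3 = 0.49, with weaker echoes at lags 6 (0.24) and 9 (0.18); the remaining lags stay at or below 0.04.
The dominant spike at lag 3 indicates a seasonal period of 3.

3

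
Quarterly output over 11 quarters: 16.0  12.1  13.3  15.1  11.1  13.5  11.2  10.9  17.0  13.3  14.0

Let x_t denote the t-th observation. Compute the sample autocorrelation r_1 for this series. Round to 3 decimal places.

Mean x̄ = (16.0 + 12.1 + 13.3 + 15.1 + 11.1 + 13.5 + 11.2 + 10.9 + 17.0 + 13.3 + 14.0)/11 = 13.4091
Numerator Σ_{t=1}^{10}(x_t−x̄)(x_{t+1}−x̄) = -11.6719
Denominator Σ(x_t−x̄)² = 41.0691
r_1 = -11.6719 / 41.0691 = -0.284

-0.284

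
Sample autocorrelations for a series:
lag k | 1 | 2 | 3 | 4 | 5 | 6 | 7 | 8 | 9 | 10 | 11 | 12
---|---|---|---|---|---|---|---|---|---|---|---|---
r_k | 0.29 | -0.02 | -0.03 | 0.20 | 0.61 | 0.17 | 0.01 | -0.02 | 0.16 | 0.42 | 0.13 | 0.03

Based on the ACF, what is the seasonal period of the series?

The largest autocorrelation is r_5 = 0.61, with a weaker echo at lag 10 (0.42); the remaining lags stay at or below 0.29.
The dominant spike at lag 5 indicates a seasonal period of 5.

5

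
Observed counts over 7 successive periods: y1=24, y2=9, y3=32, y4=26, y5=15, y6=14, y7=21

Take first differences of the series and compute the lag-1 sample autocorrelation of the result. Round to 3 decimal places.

First differences Δy: -15, 23, -6, -11, -1, 7
Mean of differences = -0.5000
Numerator Σ(Δy_t−Δȳ)(Δy_{t+1}−Δȳ) = -410.7500
Denominator Σ(Δy_t−Δȳ)² = 959.5000
r_1(Δy) = -410.7500 / 959.5000 = -0.428

-0.428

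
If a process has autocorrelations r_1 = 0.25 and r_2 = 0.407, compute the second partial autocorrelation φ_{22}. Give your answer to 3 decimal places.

0.367

φ_{22} = (r_2 − r_1²) / (1 − r_1²)
r_1² = (0.25)² = 0.0625
Numerator = 0.407 − 0.0625 = 0.3445; denominator = 1 − 0.0625 = 0.9375
φ_{22} = 0.3445 / 0.9375 = 0.367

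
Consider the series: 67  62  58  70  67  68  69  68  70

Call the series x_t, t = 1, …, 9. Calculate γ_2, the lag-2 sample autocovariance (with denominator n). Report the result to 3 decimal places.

-0.748

Mean x̄ = (67 + 62 + 58 + 70 + 67 + 68 + 69 + 68 + 70)/9 = 66.5556
Σ_{t=1}^{7}(x_t−x̄)(x_{t+2}−x̄) = -6.7284
γ_2 = -6.7284 / 9 = -0.748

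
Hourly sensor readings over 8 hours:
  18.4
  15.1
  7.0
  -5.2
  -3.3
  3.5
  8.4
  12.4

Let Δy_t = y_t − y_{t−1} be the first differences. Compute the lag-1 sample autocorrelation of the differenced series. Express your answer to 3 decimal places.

First differences Δy: -3.3, -8.1, -12.2, 1.9, 6.8, 4.9, 4.0
Mean of differences = -0.8571
Numerator Σ(Δy_t−Δȳ)(Δy_{t+1}−Δȳ) = 161.7324
Denominator Σ(Δy_t−Δȳ)² = 310.0571
r_1(Δy) = 161.7324 / 310.0571 = 0.522

0.522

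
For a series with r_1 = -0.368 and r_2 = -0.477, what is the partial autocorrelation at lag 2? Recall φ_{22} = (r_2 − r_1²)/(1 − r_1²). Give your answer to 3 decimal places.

φ_{22} = (r_2 − r_1²) / (1 − r_1²)
r_1² = (-0.368)² = 0.135424
Numerator = -0.477 − 0.1354 = -0.6124; denominator = 1 − 0.1354 = 0.8646
φ_{22} = -0.6124 / 0.8646 = -0.708

-0.708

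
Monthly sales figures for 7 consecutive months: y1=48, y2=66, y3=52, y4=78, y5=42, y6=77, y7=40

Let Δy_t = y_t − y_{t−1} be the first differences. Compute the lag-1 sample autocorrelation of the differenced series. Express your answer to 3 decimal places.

-0.807

First differences Δy: 18, -14, 26, -36, 35, -37
Mean of differences = -1.3333
Numerator Σ(Δy_t−Δȳ)(Δy_{t+1}−Δȳ) = -4094.1111
Denominator Σ(Δy_t−Δȳ)² = 5075.3333
r_1(Δy) = -4094.1111 / 5075.3333 = -0.807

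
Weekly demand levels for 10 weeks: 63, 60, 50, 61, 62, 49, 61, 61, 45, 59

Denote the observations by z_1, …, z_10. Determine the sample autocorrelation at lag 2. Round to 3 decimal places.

Mean z̄ = (63 + 60 + 50 + 61 + 62 + 49 + 61 + 61 + 45 + 59)/10 = 57.1000
Numerator Σ_{t=1}^{8}(z_t−z̄)(z_{t+2}−z̄) = -149.2200
Denominator Σ(z_t−z̄)² = 378.9000
r_2 = -149.2200 / 378.9000 = -0.394

-0.394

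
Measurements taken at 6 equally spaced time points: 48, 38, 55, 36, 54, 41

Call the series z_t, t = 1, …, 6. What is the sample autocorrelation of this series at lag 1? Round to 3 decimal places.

Mean z̄ = (48 + 38 + 55 + 36 + 54 + 41)/6 = 45.3333
Deviations from mean: 2.6667, -7.3333, 9.6667, -9.3333, 8.6667, -4.3333
Numerator Σ_{t=1}^{5}(z_t−z̄)(z_{t+1}−z̄) = -299.1111
Denominator Σ(z_t−z̄)² = 335.3333
r_1 = -299.1111 / 335.3333 = -0.892

-0.892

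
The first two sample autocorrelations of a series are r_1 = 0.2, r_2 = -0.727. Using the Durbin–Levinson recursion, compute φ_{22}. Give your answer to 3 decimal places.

φ_{22} = (r_2 − r_1²) / (1 − r_1²)
r_1² = (0.2)² = 0.04
Numerator = -0.727 − 0.0400 = -0.7670; denominator = 1 − 0.0400 = 0.9600
φ_{22} = -0.7670 / 0.9600 = -0.799

-0.799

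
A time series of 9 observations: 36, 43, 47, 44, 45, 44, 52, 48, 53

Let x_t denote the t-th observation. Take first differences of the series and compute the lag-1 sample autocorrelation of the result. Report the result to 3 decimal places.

-0.436

First differences Δx: 7, 4, -3, 1, -1, 8, -4, 5
Mean of differences = 2.1250
Numerator Σ(Δx_t−Δx̄)(Δx_{t+1}−Δx̄) = -63.1406
Denominator Σ(Δx_t−Δx̄)² = 144.8750
r_1(Δx) = -63.1406 / 144.8750 = -0.436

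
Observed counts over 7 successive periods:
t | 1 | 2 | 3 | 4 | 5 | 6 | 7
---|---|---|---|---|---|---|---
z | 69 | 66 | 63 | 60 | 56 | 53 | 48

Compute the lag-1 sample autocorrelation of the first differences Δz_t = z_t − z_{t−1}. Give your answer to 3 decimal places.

-0.214

First differences Δz: -3, -3, -3, -4, -3, -5
Mean of differences = -3.5000
Numerator Σ(Δz_t−Δz̄)(Δz_{t+1}−Δz̄) = -0.7500
Denominator Σ(Δz_t−Δz̄)² = 3.5000
r_1(Δz) = -0.7500 / 3.5000 = -0.214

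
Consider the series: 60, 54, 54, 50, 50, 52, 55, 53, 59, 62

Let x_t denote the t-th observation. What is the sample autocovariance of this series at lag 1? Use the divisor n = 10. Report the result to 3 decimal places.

Mean x̄ = (60 + 54 + 54 + 50 + 50 + 52 + 55 + 53 + 59 + 62)/10 = 54.9000
Σ_{t=1}^{9}(x_t−x̄)(x_{t+1}−x̄) = 59.6900
γ_1 = 59.6900 / 10 = 5.969

5.969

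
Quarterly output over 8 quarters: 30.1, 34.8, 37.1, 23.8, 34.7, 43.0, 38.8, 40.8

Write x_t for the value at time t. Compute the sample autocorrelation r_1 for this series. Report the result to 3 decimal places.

Mean x̄ = (30.1 + 34.8 + 37.1 + 23.8 + 34.7 + 43.0 + 38.8 + 40.8)/8 = 35.3875
Deviations from mean: -5.2875, -0.5875, 1.7125, -11.5875, -0.6875, 7.6125, 3.4125, 5.4125
Numerator Σ_{t=1}^{7}(x_t−x̄)(x_{t+1}−x̄) = 29.4373
Denominator Σ(x_t−x̄)² = 264.8688
r_1 = 29.4373 / 264.8688 = 0.111

0.111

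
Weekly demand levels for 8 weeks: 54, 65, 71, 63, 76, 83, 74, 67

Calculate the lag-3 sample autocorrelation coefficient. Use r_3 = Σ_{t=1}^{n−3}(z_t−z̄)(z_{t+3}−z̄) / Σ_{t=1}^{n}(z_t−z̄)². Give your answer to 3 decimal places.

0.083

Mean z̄ = (54 + 65 + 71 + 63 + 76 + 83 + 74 + 67)/8 = 69.1250
Numerator Σ_{t=1}^{5}(z_t−z̄)(z_{t+3}−z̄) = 45.8281
Denominator Σ(z_t−z̄)² = 554.8750
r_3 = 45.8281 / 554.8750 = 0.083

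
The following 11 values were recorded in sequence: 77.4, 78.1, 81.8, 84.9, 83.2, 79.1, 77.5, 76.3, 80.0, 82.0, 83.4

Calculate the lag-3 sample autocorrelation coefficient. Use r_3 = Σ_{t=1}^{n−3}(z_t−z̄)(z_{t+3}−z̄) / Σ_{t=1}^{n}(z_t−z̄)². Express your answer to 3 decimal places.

-0.757

Mean z̄ = (77.4 + 78.1 + 81.8 + 84.9 + 83.2 + 79.1 + 77.5 + 76.3 + 80.0 + 82.0 + 83.4)/11 = 80.3364
Numerator Σ_{t=1}^{8}(z_t−z̄)(z_{t+3}−z̄) = -62.7858
Denominator Σ(z_t−z̄)² = 82.9255
r_3 = -62.7858 / 82.9255 = -0.757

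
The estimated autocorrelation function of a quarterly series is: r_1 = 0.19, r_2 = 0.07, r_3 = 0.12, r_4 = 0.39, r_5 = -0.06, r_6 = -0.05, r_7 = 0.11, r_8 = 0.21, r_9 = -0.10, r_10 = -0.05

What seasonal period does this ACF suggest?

The largest autocorrelation is r_4 = 0.39, with a weaker echo at lag 8 (0.21); the remaining lags stay at or below 0.19.
The dominant spike at lag 4 indicates a seasonal period of 4.

4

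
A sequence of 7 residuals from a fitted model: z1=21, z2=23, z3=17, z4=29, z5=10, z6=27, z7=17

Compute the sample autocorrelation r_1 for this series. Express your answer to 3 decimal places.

Mean z̄ = (21 + 23 + 17 + 29 + 10 + 27 + 17)/7 = 20.5714
Deviations from mean: 0.4286, 2.4286, -3.5714, 8.4286, -10.5714, 6.4286, -3.5714
Σ(z_t−z̄)(z_{t+1}−z̄) = (1.0408) + (-8.6735) + (-30.1020) + (-89.1020) + (-67.9592) + (-22.9592) = -217.7551
Denominator Σ(z_t−z̄)² = 255.7143
r_1 = -217.7551 / 255.7143 = -0.852

-0.852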